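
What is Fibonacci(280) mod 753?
477

Matrix identity: Q^n = [[F_(n+1), F_n], [F_n, F_(n-1)]] with Q = [[1,1],[1,0]].
n = 280 = 100011000₂. Square-and-multiply, entries mod 753:
Q^1 = [[1,1],[1,0]]
Q^2 = (Q^1)² = [[2,1],[1,1]]
Q^4 = (Q^2)² = [[5,3],[3,2]]
Q^8 = (Q^4)² = [[34,21],[21,13]]
Q^17 = (Q^8)²·Q = [[325,91],[91,234]]
Q^35 = (Q^17)²·Q = [[621,203],[203,418]]
Q^70 = (Q^35)² = [[652,77],[77,575]]
Q^140 = (Q^70)² = [[317,354],[354,716]]
Q^280 = (Q^140)² = [[658,477],[477,181]]
F_280 mod 753 = Q^280[0][1] = 477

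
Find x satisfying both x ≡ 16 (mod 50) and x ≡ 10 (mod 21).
766

Using Chinese Remainder Theorem:
M = 50 × 21 = 1050
M1 = 21, M2 = 50
y1 = 21^(-1) mod 50 = 31
y2 = 50^(-1) mod 21 = 8
x = (16×21×31 + 10×50×8) mod 1050 = 766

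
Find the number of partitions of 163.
142798995930

p(n) counts ways to write n as a sum of positive integers (order ignored).
Euler's pentagonal recurrence: p(k) = p(k-1) + p(k-2) - p(k-5) - p(k-7) + p(k-12) + p(k-15) - ... (offsets j(3j∓1)/2, signs ++--, p(0)=1, p(<0)=0).
DP table for k = 0..162: p(0)=1, p(1)=1, p(2)=2, p(3)=3, p(4)=5, p(5)=7, p(6)=11, p(7)=15, p(8)=22, p(9)=30, p(10)=42, p(11)=56, p(12)=77, p(13)=101, p(14)=135, p(15)=176, p(16)=231, p(17)=297, p(18)=385, p(19)=490, p(20)=627, p(21)=792, p(22)=1002, p(23)=1255, p(24)=1575, p(25)=1958, p(26)=2436, p(27)=3010, p(28)=3718, p(29)=4565, p(30)=5604, p(31)=6842, p(32)=8349, p(33)=10143, p(34)=12310, p(35)=14883, p(36)=17977, p(37)=21637, p(38)=26015, p(39)=31185, p(40)=37338, p(41)=44583, p(42)=53174, p(43)=63261, p(44)=75175, p(45)=89134, p(46)=105558, p(47)=124754, p(48)=147273, p(49)=173525, p(50)=204226, p(51)=239943, p(52)=281589, p(53)=329931, p(54)=386155, p(55)=451276, p(56)=526823, p(57)=614154, p(58)=715220, p(59)=831820, p(60)=966467, p(61)=1121505, p(62)=1300156, p(63)=1505499, p(64)=1741630, p(65)=2012558, p(66)=2323520, p(67)=2679689, p(68)=3087735, p(69)=3554345, p(70)=4087968, p(71)=4697205, p(72)=5392783, p(73)=6185689, p(74)=7089500, p(75)=8118264, p(76)=9289091, p(77)=10619863, p(78)=12132164, p(79)=13848650, p(80)=15796476, p(81)=18004327, p(82)=20506255, p(83)=23338469, p(84)=26543660, p(85)=30167357, p(86)=34262962, p(87)=38887673, p(88)=44108109, p(89)=49995925, p(90)=56634173, p(91)=64112359, p(92)=72533807, p(93)=82010177, p(94)=92669720, p(95)=104651419, p(96)=118114304, p(97)=133230930, p(98)=150198136, p(99)=169229875, p(100)=190569292, p(101)=214481126, p(102)=241265379, p(103)=271248950, p(104)=304801365, p(105)=342325709, p(106)=384276336, p(107)=431149389, p(108)=483502844, p(109)=541946240, p(110)=607163746, p(111)=679903203, p(112)=761002156, p(113)=851376628, p(114)=952050665, p(115)=1064144451, p(116)=1188908248, p(117)=1327710076, p(118)=1482074143, p(119)=1653668665, p(120)=1844349560, p(121)=2056148051, p(122)=2291320912, p(123)=2552338241, p(124)=2841940500, p(125)=3163127352, p(126)=3519222692, p(127)=3913864295, p(128)=4351078600, p(129)=4835271870, p(130)=5371315400, p(131)=5964539504, p(132)=6620830889, p(133)=7346629512, p(134)=8149040695, p(135)=9035836076, p(136)=10015581680, p(137)=11097645016, p(138)=12292341831, p(139)=13610949895, p(140)=15065878135, p(141)=16670689208, p(142)=18440293320, p(143)=20390982757, p(144)=22540654445, p(145)=24908858009, p(146)=27517052599, p(147)=30388671978, p(148)=33549419497, p(149)=37027355200, p(150)=40853235313, p(151)=45060624582, p(152)=49686288421, p(153)=54770336324, p(154)=60356673280, p(155)=66493182097, p(156)=73232243759, p(157)=80630964769, p(158)=88751778802, p(159)=97662728555, p(160)=107438159466, p(161)=118159068427, p(162)=129913904637.
Final step: p(163) = p(162) + p(161) - p(158) - p(156) + p(151) + p(148) - p(141) - p(137) + p(128) + p(123) - p(112) - p(106) + p(93) + p(86) - p(71) - p(63) + p(46) + p(37) - p(18) - p(8)
= 129913904637 + 118159068427 - 88751778802 - 73232243759 + 45060624582 + 33549419497 - 16670689208 - 11097645016 + 4351078600 + 2552338241 - 761002156 - 384276336 + 82010177 + 34262962 - 4697205 - 1505499 + 105558 + 21637 - 385 - 22
= 142798995930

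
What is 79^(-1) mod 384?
175

gcd(79, 384) = 1, so the inverse exists.
Extended Euclidean algorithm on (384, 79):
384 = 4 × 79 + 68  ⟹  68 = (1)·384 + (-4)·79
79 = 1 × 68 + 11  ⟹  11 = (-1)·384 + (5)·79
68 = 6 × 11 + 2  ⟹  2 = (7)·384 + (-34)·79
11 = 5 × 2 + 1  ⟹  1 = (-36)·384 + (175)·79
So (175)·79 ≡ 1 (mod 384), i.e. 79^(-1) ≡ 175 (mod 384).
Check: 79 × 175 = 13825 ≡ 1 (mod 384)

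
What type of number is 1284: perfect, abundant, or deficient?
abundant

Proper divisors of 1284: sum = 1 + 2 + 3 + 4 + 6 + 12 + 107 + 214 + 321 + 428 + 642 = 1740
Since 1740 > 1284, 1284 is abundant.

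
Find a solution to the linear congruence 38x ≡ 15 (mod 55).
x ≡ 25 (mod 55)

gcd(38, 55) = 1, which divides 15, so solutions exist.
Find 38^(-1) mod 55 by the extended Euclidean algorithm:
55 = 1 × 38 + 17  ⟹  17 = (1)·55 + (-1)·38
38 = 2 × 17 + 4  ⟹  4 = (-2)·55 + (3)·38
17 = 4 × 4 + 1  ⟹  1 = (9)·55 + (-13)·38
So (-13)·38 ≡ 1 (mod 55), i.e. 38^(-1) ≡ -13 ≡ 42 (mod 55).
x ≡ 42 × 15 = 630 ≡ 25 (mod 55).
Check: 38 × 25 = 950 ≡ 15 (mod 55).
Unique solution: x ≡ 25 (mod 55)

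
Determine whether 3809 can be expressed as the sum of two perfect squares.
28² + 55² (a=28, b=55)

Factorization: 3809 = 13 × 293
By Fermat: n is sum of two squares iff every prime p ≡ 3 (mod 4) appears to even power.
All primes ≡ 3 (mod 4) appear to even power.
Search a = 0, 1, 2, … for 3809 - a² a perfect square: first hit at a = 28: 3809 - 784 = 3025 = 55².
3809 = 28² + 55² = 784 + 3025 ✓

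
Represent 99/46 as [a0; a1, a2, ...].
[2; 6, 1, 1, 3]

Euclidean algorithm steps:
99 = 2 × 46 + 7
46 = 6 × 7 + 4
7 = 1 × 4 + 3
4 = 1 × 3 + 1
3 = 3 × 1 + 0
Continued fraction: [2; 6, 1, 1, 3]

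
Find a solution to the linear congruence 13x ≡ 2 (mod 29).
x ≡ 18 (mod 29)

gcd(13, 29) = 1, which divides 2, so solutions exist.
Find 13^(-1) mod 29 by the extended Euclidean algorithm:
29 = 2 × 13 + 3  ⟹  3 = (1)·29 + (-2)·13
13 = 4 × 3 + 1  ⟹  1 = (-4)·29 + (9)·13
So (9)·13 ≡ 1 (mod 29), i.e. 13^(-1) ≡ 9 (mod 29).
x ≡ 9 × 2 = 18 ≡ 18 (mod 29).
Check: 13 × 18 = 234 ≡ 2 (mod 29).
Unique solution: x ≡ 18 (mod 29)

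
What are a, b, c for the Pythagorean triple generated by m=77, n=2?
(5925, 308, 5933)

Euclid's formula: a = m² - n², b = 2mn, c = m² + n²
m = 77, n = 2
a = 77² - 2² = 5929 - 4 = 5925
b = 2 × 77 × 2 = 308
c = 77² + 2² = 5929 + 4 = 5933
Verification: 5925² + 308² = 35105625 + 94864 = 35200489 = 5933² ✓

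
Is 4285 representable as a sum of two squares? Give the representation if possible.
21² + 62² (a=21, b=62)

Factorization: 4285 = 5 × 857
By Fermat: n is sum of two squares iff every prime p ≡ 3 (mod 4) appears to even power.
All primes ≡ 3 (mod 4) appear to even power.
Search a = 0, 1, 2, … for 4285 - a² a perfect square: first hit at a = 21: 4285 - 441 = 3844 = 62².
4285 = 21² + 62² = 441 + 3844 ✓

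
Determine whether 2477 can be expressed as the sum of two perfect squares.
19² + 46² (a=19, b=46)

Factorization: 2477 = 2477
By Fermat: n is sum of two squares iff every prime p ≡ 3 (mod 4) appears to even power.
All primes ≡ 3 (mod 4) appear to even power.
Search a = 0, 1, 2, … for 2477 - a² a perfect square: first hit at a = 19: 2477 - 361 = 2116 = 46².
2477 = 19² + 46² = 361 + 2116 ✓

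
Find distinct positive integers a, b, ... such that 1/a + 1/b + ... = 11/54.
1/5 + 1/270

Greedy algorithm:
11/54: ceiling(54/11) = 5, use 1/5
1/270: ceiling(270/1) = 270, use 1/270
Result: 11/54 = 1/5 + 1/270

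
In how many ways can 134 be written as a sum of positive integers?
8149040695

p(n) counts ways to write n as a sum of positive integers (order ignored).
Euler's pentagonal recurrence: p(k) = p(k-1) + p(k-2) - p(k-5) - p(k-7) + p(k-12) + p(k-15) - ... (offsets j(3j∓1)/2, signs ++--, p(0)=1, p(<0)=0).
DP table for k = 0..133: p(0)=1, p(1)=1, p(2)=2, p(3)=3, p(4)=5, p(5)=7, p(6)=11, p(7)=15, p(8)=22, p(9)=30, p(10)=42, p(11)=56, p(12)=77, p(13)=101, p(14)=135, p(15)=176, p(16)=231, p(17)=297, p(18)=385, p(19)=490, p(20)=627, p(21)=792, p(22)=1002, p(23)=1255, p(24)=1575, p(25)=1958, p(26)=2436, p(27)=3010, p(28)=3718, p(29)=4565, p(30)=5604, p(31)=6842, p(32)=8349, p(33)=10143, p(34)=12310, p(35)=14883, p(36)=17977, p(37)=21637, p(38)=26015, p(39)=31185, p(40)=37338, p(41)=44583, p(42)=53174, p(43)=63261, p(44)=75175, p(45)=89134, p(46)=105558, p(47)=124754, p(48)=147273, p(49)=173525, p(50)=204226, p(51)=239943, p(52)=281589, p(53)=329931, p(54)=386155, p(55)=451276, p(56)=526823, p(57)=614154, p(58)=715220, p(59)=831820, p(60)=966467, p(61)=1121505, p(62)=1300156, p(63)=1505499, p(64)=1741630, p(65)=2012558, p(66)=2323520, p(67)=2679689, p(68)=3087735, p(69)=3554345, p(70)=4087968, p(71)=4697205, p(72)=5392783, p(73)=6185689, p(74)=7089500, p(75)=8118264, p(76)=9289091, p(77)=10619863, p(78)=12132164, p(79)=13848650, p(80)=15796476, p(81)=18004327, p(82)=20506255, p(83)=23338469, p(84)=26543660, p(85)=30167357, p(86)=34262962, p(87)=38887673, p(88)=44108109, p(89)=49995925, p(90)=56634173, p(91)=64112359, p(92)=72533807, p(93)=82010177, p(94)=92669720, p(95)=104651419, p(96)=118114304, p(97)=133230930, p(98)=150198136, p(99)=169229875, p(100)=190569292, p(101)=214481126, p(102)=241265379, p(103)=271248950, p(104)=304801365, p(105)=342325709, p(106)=384276336, p(107)=431149389, p(108)=483502844, p(109)=541946240, p(110)=607163746, p(111)=679903203, p(112)=761002156, p(113)=851376628, p(114)=952050665, p(115)=1064144451, p(116)=1188908248, p(117)=1327710076, p(118)=1482074143, p(119)=1653668665, p(120)=1844349560, p(121)=2056148051, p(122)=2291320912, p(123)=2552338241, p(124)=2841940500, p(125)=3163127352, p(126)=3519222692, p(127)=3913864295, p(128)=4351078600, p(129)=4835271870, p(130)=5371315400, p(131)=5964539504, p(132)=6620830889, p(133)=7346629512.
Final step: p(134) = p(133) + p(132) - p(129) - p(127) + p(122) + p(119) - p(112) - p(108) + p(99) + p(94) - p(83) - p(77) + p(64) + p(57) - p(42) - p(34) + p(17) + p(8)
= 7346629512 + 6620830889 - 4835271870 - 3913864295 + 2291320912 + 1653668665 - 761002156 - 483502844 + 169229875 + 92669720 - 23338469 - 10619863 + 1741630 + 614154 - 53174 - 12310 + 297 + 22
= 8149040695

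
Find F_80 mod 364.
49

Matrix identity: Q^n = [[F_(n+1), F_n], [F_n, F_(n-1)]] with Q = [[1,1],[1,0]].
n = 80 = 1010000₂. Square-and-multiply, entries mod 364:
Q^1 = [[1,1],[1,0]]
Q^2 = (Q^1)² = [[2,1],[1,1]]
Q^5 = (Q^2)²·Q = [[8,5],[5,3]]
Q^10 = (Q^5)² = [[89,55],[55,34]]
Q^20 = (Q^10)² = [[26,213],[213,177]]
Q^40 = (Q^20)² = [[181,287],[287,258]]
Q^80 = (Q^40)² = [[106,49],[49,57]]
F_80 mod 364 = Q^80[0][1] = 49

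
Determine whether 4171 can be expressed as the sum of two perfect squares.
Not possible

Factorization: 4171 = 43 × 97
By Fermat: n is sum of two squares iff every prime p ≡ 3 (mod 4) appears to even power.
Prime(s) ≡ 3 (mod 4) with odd exponent: [(43, 1)]
Therefore 4171 cannot be expressed as a² + b².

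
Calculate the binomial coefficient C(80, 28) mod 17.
14

Using Lucas' theorem:
Write n=80 and k=28 in base 17:
n in base 17: [4, 12]
k in base 17: [1, 11]
C(80,28) mod 17 = ∏ C(n_i, k_i) mod 17
Digit binomials (mod 17): C(4,1) = 4; C(12,11) = 12
Product: 4 × 12 = 48 ≡ 14 (mod 17)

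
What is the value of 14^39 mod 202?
166

Repeated squaring. Binary of 39 = 100111.
14^1 ≡ 14 (mod 202); 14^2 ≡ 196 (mod 202); 14^4 ≡ 36 (mod 202); 14^8 ≡ 84 (mod 202); 14^16 ≡ 188 (mod 202); 14^32 ≡ 196 (mod 202)
14^39 = 14^1 × 14^2 × 14^4 × 14^32 ≡ 166 (mod 202)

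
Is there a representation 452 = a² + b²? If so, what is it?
14² + 16² (a=14, b=16)

Factorization: 452 = 2^2 × 113
By Fermat: n is sum of two squares iff every prime p ≡ 3 (mod 4) appears to even power.
All primes ≡ 3 (mod 4) appear to even power.
Search a = 0, 1, 2, … for 452 - a² a perfect square: first hit at a = 14: 452 - 196 = 256 = 16².
452 = 14² + 16² = 196 + 256 ✓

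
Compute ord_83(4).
41

83 is prime, so ord(4) divides φ(83) = 82.
Divisors of 82: 1, 2, 41, 82.
Repeated squaring: 4^1 ≡ 4, 4^2 ≡ 16, 4^4 ≡ 7, 4^8 ≡ 49, 4^16 ≡ 77, 4^32 ≡ 36, 4^64 ≡ 51 (mod 83).
Test 4^d mod 83 for each divisor d in increasing order:
4^1 ≡ 4
4^2 ≡ 16
4^41 = 4^32·4^8·4^1 ≡ 1  ← first divisor giving 1
The order is 41.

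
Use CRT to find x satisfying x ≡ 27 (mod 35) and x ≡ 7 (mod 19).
482

Using Chinese Remainder Theorem:
M = 35 × 19 = 665
M1 = 19, M2 = 35
y1 = 19^(-1) mod 35 = 24
y2 = 35^(-1) mod 19 = 6
x = (27×19×24 + 7×35×6) mod 665 = 482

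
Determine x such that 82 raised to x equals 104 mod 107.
3

Baby-step giant-step with step n = ⌈√107⌉ = 11.
Baby steps 82^j mod 107 (j:value) for j=0..10: 0:1, 1:82, 2:90, 3:104, 4:75, 5:51, 6:9, 7:96, 8:61, 9:80, 10:33.
h = 104 is already in the table at j=3, so x = 3.
Check: 82^3 ≡ 104 (mod 107).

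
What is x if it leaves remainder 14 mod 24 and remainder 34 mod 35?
734

Using Chinese Remainder Theorem:
M = 24 × 35 = 840
M1 = 35, M2 = 24
y1 = 35^(-1) mod 24 = 11
y2 = 24^(-1) mod 35 = 19
x = (14×35×11 + 34×24×19) mod 840 = 734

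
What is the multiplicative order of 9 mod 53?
26

53 is prime, so ord(9) divides φ(53) = 52.
Divisors of 52: 1, 2, 4, 13, 26, 52.
Repeated squaring: 9^1 ≡ 9, 9^2 ≡ 28, 9^4 ≡ 42, 9^8 ≡ 15, 9^16 ≡ 13, 9^32 ≡ 10 (mod 53).
Test 9^d mod 53 for each divisor d in increasing order:
9^1 ≡ 9
9^2 ≡ 28
9^4 ≡ 42
9^13 = 9^8·9^4·9^1 ≡ 52
9^26 = 9^16·9^8·9^2 ≡ 1  ← first divisor giving 1
The order is 26.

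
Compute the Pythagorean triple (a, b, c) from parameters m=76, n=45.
(3751, 6840, 7801)

Euclid's formula: a = m² - n², b = 2mn, c = m² + n²
m = 76, n = 45
a = 76² - 45² = 5776 - 2025 = 3751
b = 2 × 76 × 45 = 6840
c = 76² + 45² = 5776 + 2025 = 7801
Verification: 3751² + 6840² = 14070001 + 46785600 = 60855601 = 7801² ✓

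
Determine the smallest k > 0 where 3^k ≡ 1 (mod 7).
6

7 is prime, so ord(3) divides φ(7) = 6.
Divisors of 6: 1, 2, 3, 6.
Repeated squaring: 3^1 ≡ 3, 3^2 ≡ 2, 3^4 ≡ 4 (mod 7).
Test 3^d mod 7 for each divisor d in increasing order:
3^1 ≡ 3
3^2 ≡ 2
3^3 = 3^2·3^1 ≡ 6
3^6 = 3^4·3^2 ≡ 1  ← first divisor giving 1
The order is 6.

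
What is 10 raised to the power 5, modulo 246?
124

Repeated squaring. Binary of 5 = 101.
10^1 ≡ 10 (mod 246); 10^2 ≡ 100 (mod 246); 10^4 ≡ 160 (mod 246)
10^5 = 10^1 × 10^4 ≡ 124 (mod 246)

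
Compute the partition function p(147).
30388671978

p(n) counts ways to write n as a sum of positive integers (order ignored).
Euler's pentagonal recurrence: p(k) = p(k-1) + p(k-2) - p(k-5) - p(k-7) + p(k-12) + p(k-15) - ... (offsets j(3j∓1)/2, signs ++--, p(0)=1, p(<0)=0).
DP table for k = 0..146: p(0)=1, p(1)=1, p(2)=2, p(3)=3, p(4)=5, p(5)=7, p(6)=11, p(7)=15, p(8)=22, p(9)=30, p(10)=42, p(11)=56, p(12)=77, p(13)=101, p(14)=135, p(15)=176, p(16)=231, p(17)=297, p(18)=385, p(19)=490, p(20)=627, p(21)=792, p(22)=1002, p(23)=1255, p(24)=1575, p(25)=1958, p(26)=2436, p(27)=3010, p(28)=3718, p(29)=4565, p(30)=5604, p(31)=6842, p(32)=8349, p(33)=10143, p(34)=12310, p(35)=14883, p(36)=17977, p(37)=21637, p(38)=26015, p(39)=31185, p(40)=37338, p(41)=44583, p(42)=53174, p(43)=63261, p(44)=75175, p(45)=89134, p(46)=105558, p(47)=124754, p(48)=147273, p(49)=173525, p(50)=204226, p(51)=239943, p(52)=281589, p(53)=329931, p(54)=386155, p(55)=451276, p(56)=526823, p(57)=614154, p(58)=715220, p(59)=831820, p(60)=966467, p(61)=1121505, p(62)=1300156, p(63)=1505499, p(64)=1741630, p(65)=2012558, p(66)=2323520, p(67)=2679689, p(68)=3087735, p(69)=3554345, p(70)=4087968, p(71)=4697205, p(72)=5392783, p(73)=6185689, p(74)=7089500, p(75)=8118264, p(76)=9289091, p(77)=10619863, p(78)=12132164, p(79)=13848650, p(80)=15796476, p(81)=18004327, p(82)=20506255, p(83)=23338469, p(84)=26543660, p(85)=30167357, p(86)=34262962, p(87)=38887673, p(88)=44108109, p(89)=49995925, p(90)=56634173, p(91)=64112359, p(92)=72533807, p(93)=82010177, p(94)=92669720, p(95)=104651419, p(96)=118114304, p(97)=133230930, p(98)=150198136, p(99)=169229875, p(100)=190569292, p(101)=214481126, p(102)=241265379, p(103)=271248950, p(104)=304801365, p(105)=342325709, p(106)=384276336, p(107)=431149389, p(108)=483502844, p(109)=541946240, p(110)=607163746, p(111)=679903203, p(112)=761002156, p(113)=851376628, p(114)=952050665, p(115)=1064144451, p(116)=1188908248, p(117)=1327710076, p(118)=1482074143, p(119)=1653668665, p(120)=1844349560, p(121)=2056148051, p(122)=2291320912, p(123)=2552338241, p(124)=2841940500, p(125)=3163127352, p(126)=3519222692, p(127)=3913864295, p(128)=4351078600, p(129)=4835271870, p(130)=5371315400, p(131)=5964539504, p(132)=6620830889, p(133)=7346629512, p(134)=8149040695, p(135)=9035836076, p(136)=10015581680, p(137)=11097645016, p(138)=12292341831, p(139)=13610949895, p(140)=15065878135, p(141)=16670689208, p(142)=18440293320, p(143)=20390982757, p(144)=22540654445, p(145)=24908858009, p(146)=27517052599.
Final step: p(147) = p(146) + p(145) - p(142) - p(140) + p(135) + p(132) - p(125) - p(121) + p(112) + p(107) - p(96) - p(90) + p(77) + p(70) - p(55) - p(47) + p(30) + p(21) - p(2)
= 27517052599 + 24908858009 - 18440293320 - 15065878135 + 9035836076 + 6620830889 - 3163127352 - 2056148051 + 761002156 + 431149389 - 118114304 - 56634173 + 10619863 + 4087968 - 451276 - 124754 + 5604 + 792 - 2
= 30388671978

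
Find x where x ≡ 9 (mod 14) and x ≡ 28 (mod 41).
233

Using Chinese Remainder Theorem:
M = 14 × 41 = 574
M1 = 41, M2 = 14
y1 = 41^(-1) mod 14 = 13
y2 = 14^(-1) mod 41 = 3
x = (9×41×13 + 28×14×3) mod 574 = 233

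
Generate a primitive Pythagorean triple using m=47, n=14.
(2013, 1316, 2405)

Euclid's formula: a = m² - n², b = 2mn, c = m² + n²
m = 47, n = 14
a = 47² - 14² = 2209 - 196 = 2013
b = 2 × 47 × 14 = 1316
c = 47² + 14² = 2209 + 196 = 2405
Verification: 2013² + 1316² = 4052169 + 1731856 = 5784025 = 2405² ✓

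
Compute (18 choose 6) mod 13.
0

Using Lucas' theorem:
Write n=18 and k=6 in base 13:
n in base 13: [1, 5]
k in base 13: [0, 6]
C(18,6) mod 13 = ∏ C(n_i, k_i) mod 13
Digit binomials (mod 13): C(1,0) = 1; C(5,6) = 0 (k_i > n_i)
Product: 1 × 0 = 0 ≡ 0 (mod 13)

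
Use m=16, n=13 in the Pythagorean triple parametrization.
(87, 416, 425)

Euclid's formula: a = m² - n², b = 2mn, c = m² + n²
m = 16, n = 13
a = 16² - 13² = 256 - 169 = 87
b = 2 × 16 × 13 = 416
c = 16² + 13² = 256 + 169 = 425
Verification: 87² + 416² = 7569 + 173056 = 180625 = 425² ✓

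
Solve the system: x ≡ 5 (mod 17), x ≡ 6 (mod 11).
39

Using Chinese Remainder Theorem:
M = 17 × 11 = 187
M1 = 11, M2 = 17
y1 = 11^(-1) mod 17 = 14
y2 = 17^(-1) mod 11 = 2
x = (5×11×14 + 6×17×2) mod 187 = 39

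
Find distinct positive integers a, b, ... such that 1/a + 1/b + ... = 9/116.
1/13 + 1/1508

Greedy algorithm:
9/116: ceiling(116/9) = 13, use 1/13
1/1508: ceiling(1508/1) = 1508, use 1/1508
Result: 9/116 = 1/13 + 1/1508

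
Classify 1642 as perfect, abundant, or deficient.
deficient

Proper divisors of 1642: sum = 1 + 2 + 821 = 824
Since 824 < 1642, 1642 is deficient.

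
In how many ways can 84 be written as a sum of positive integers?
26543660

p(n) counts ways to write n as a sum of positive integers (order ignored).
Euler's pentagonal recurrence: p(k) = p(k-1) + p(k-2) - p(k-5) - p(k-7) + p(k-12) + p(k-15) - ... (offsets j(3j∓1)/2, signs ++--, p(0)=1, p(<0)=0).
DP table for k = 0..83: p(0)=1, p(1)=1, p(2)=2, p(3)=3, p(4)=5, p(5)=7, p(6)=11, p(7)=15, p(8)=22, p(9)=30, p(10)=42, p(11)=56, p(12)=77, p(13)=101, p(14)=135, p(15)=176, p(16)=231, p(17)=297, p(18)=385, p(19)=490, p(20)=627, p(21)=792, p(22)=1002, p(23)=1255, p(24)=1575, p(25)=1958, p(26)=2436, p(27)=3010, p(28)=3718, p(29)=4565, p(30)=5604, p(31)=6842, p(32)=8349, p(33)=10143, p(34)=12310, p(35)=14883, p(36)=17977, p(37)=21637, p(38)=26015, p(39)=31185, p(40)=37338, p(41)=44583, p(42)=53174, p(43)=63261, p(44)=75175, p(45)=89134, p(46)=105558, p(47)=124754, p(48)=147273, p(49)=173525, p(50)=204226, p(51)=239943, p(52)=281589, p(53)=329931, p(54)=386155, p(55)=451276, p(56)=526823, p(57)=614154, p(58)=715220, p(59)=831820, p(60)=966467, p(61)=1121505, p(62)=1300156, p(63)=1505499, p(64)=1741630, p(65)=2012558, p(66)=2323520, p(67)=2679689, p(68)=3087735, p(69)=3554345, p(70)=4087968, p(71)=4697205, p(72)=5392783, p(73)=6185689, p(74)=7089500, p(75)=8118264, p(76)=9289091, p(77)=10619863, p(78)=12132164, p(79)=13848650, p(80)=15796476, p(81)=18004327, p(82)=20506255, p(83)=23338469.
Final step: p(84) = p(83) + p(82) - p(79) - p(77) + p(72) + p(69) - p(62) - p(58) + p(49) + p(44) - p(33) - p(27) + p(14) + p(7)
= 23338469 + 20506255 - 13848650 - 10619863 + 5392783 + 3554345 - 1300156 - 715220 + 173525 + 75175 - 10143 - 3010 + 135 + 15
= 26543660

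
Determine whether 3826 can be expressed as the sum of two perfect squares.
35² + 51² (a=35, b=51)

Factorization: 3826 = 2 × 1913
By Fermat: n is sum of two squares iff every prime p ≡ 3 (mod 4) appears to even power.
All primes ≡ 3 (mod 4) appear to even power.
Search a = 0, 1, 2, … for 3826 - a² a perfect square: first hit at a = 35: 3826 - 1225 = 2601 = 51².
3826 = 35² + 51² = 1225 + 2601 ✓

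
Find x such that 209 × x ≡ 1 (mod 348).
5

gcd(209, 348) = 1, so the inverse exists.
Extended Euclidean algorithm on (348, 209):
348 = 1 × 209 + 139  ⟹  139 = (1)·348 + (-1)·209
209 = 1 × 139 + 70  ⟹  70 = (-1)·348 + (2)·209
139 = 1 × 70 + 69  ⟹  69 = (2)·348 + (-3)·209
70 = 1 × 69 + 1  ⟹  1 = (-3)·348 + (5)·209
So (5)·209 ≡ 1 (mod 348), i.e. 209^(-1) ≡ 5 (mod 348).
Check: 209 × 5 = 1045 ≡ 1 (mod 348)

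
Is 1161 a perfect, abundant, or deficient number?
deficient

Proper divisors of 1161: sum = 1 + 3 + 9 + 27 + 43 + 129 + 387 = 599
Since 599 < 1161, 1161 is deficient.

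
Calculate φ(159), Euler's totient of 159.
104

159 = 3 × 53
φ(n) = n × ∏(1 - 1/p) for each prime p dividing n
φ(159) = 159 × (1 - 1/3) × (1 - 1/53) = 104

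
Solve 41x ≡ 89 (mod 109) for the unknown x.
x ≡ 58 (mod 109)

gcd(41, 109) = 1, which divides 89, so solutions exist.
Find 41^(-1) mod 109 by the extended Euclidean algorithm:
109 = 2 × 41 + 27  ⟹  27 = (1)·109 + (-2)·41
41 = 1 × 27 + 14  ⟹  14 = (-1)·109 + (3)·41
27 = 1 × 14 + 13  ⟹  13 = (2)·109 + (-5)·41
14 = 1 × 13 + 1  ⟹  1 = (-3)·109 + (8)·41
So (8)·41 ≡ 1 (mod 109), i.e. 41^(-1) ≡ 8 (mod 109).
x ≡ 8 × 89 = 712 ≡ 58 (mod 109).
Check: 41 × 58 = 2378 ≡ 89 (mod 109).
Unique solution: x ≡ 58 (mod 109)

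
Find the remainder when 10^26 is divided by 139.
112

Repeated squaring. Binary of 26 = 11010.
10^1 ≡ 10 (mod 139); 10^2 ≡ 100 (mod 139); 10^4 ≡ 131 (mod 139); 10^8 ≡ 64 (mod 139); 10^16 ≡ 65 (mod 139)
10^26 = 10^2 × 10^8 × 10^16 ≡ 112 (mod 139)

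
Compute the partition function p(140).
15065878135

p(n) counts ways to write n as a sum of positive integers (order ignored).
Euler's pentagonal recurrence: p(k) = p(k-1) + p(k-2) - p(k-5) - p(k-7) + p(k-12) + p(k-15) - ... (offsets j(3j∓1)/2, signs ++--, p(0)=1, p(<0)=0).
DP table for k = 0..139: p(0)=1, p(1)=1, p(2)=2, p(3)=3, p(4)=5, p(5)=7, p(6)=11, p(7)=15, p(8)=22, p(9)=30, p(10)=42, p(11)=56, p(12)=77, p(13)=101, p(14)=135, p(15)=176, p(16)=231, p(17)=297, p(18)=385, p(19)=490, p(20)=627, p(21)=792, p(22)=1002, p(23)=1255, p(24)=1575, p(25)=1958, p(26)=2436, p(27)=3010, p(28)=3718, p(29)=4565, p(30)=5604, p(31)=6842, p(32)=8349, p(33)=10143, p(34)=12310, p(35)=14883, p(36)=17977, p(37)=21637, p(38)=26015, p(39)=31185, p(40)=37338, p(41)=44583, p(42)=53174, p(43)=63261, p(44)=75175, p(45)=89134, p(46)=105558, p(47)=124754, p(48)=147273, p(49)=173525, p(50)=204226, p(51)=239943, p(52)=281589, p(53)=329931, p(54)=386155, p(55)=451276, p(56)=526823, p(57)=614154, p(58)=715220, p(59)=831820, p(60)=966467, p(61)=1121505, p(62)=1300156, p(63)=1505499, p(64)=1741630, p(65)=2012558, p(66)=2323520, p(67)=2679689, p(68)=3087735, p(69)=3554345, p(70)=4087968, p(71)=4697205, p(72)=5392783, p(73)=6185689, p(74)=7089500, p(75)=8118264, p(76)=9289091, p(77)=10619863, p(78)=12132164, p(79)=13848650, p(80)=15796476, p(81)=18004327, p(82)=20506255, p(83)=23338469, p(84)=26543660, p(85)=30167357, p(86)=34262962, p(87)=38887673, p(88)=44108109, p(89)=49995925, p(90)=56634173, p(91)=64112359, p(92)=72533807, p(93)=82010177, p(94)=92669720, p(95)=104651419, p(96)=118114304, p(97)=133230930, p(98)=150198136, p(99)=169229875, p(100)=190569292, p(101)=214481126, p(102)=241265379, p(103)=271248950, p(104)=304801365, p(105)=342325709, p(106)=384276336, p(107)=431149389, p(108)=483502844, p(109)=541946240, p(110)=607163746, p(111)=679903203, p(112)=761002156, p(113)=851376628, p(114)=952050665, p(115)=1064144451, p(116)=1188908248, p(117)=1327710076, p(118)=1482074143, p(119)=1653668665, p(120)=1844349560, p(121)=2056148051, p(122)=2291320912, p(123)=2552338241, p(124)=2841940500, p(125)=3163127352, p(126)=3519222692, p(127)=3913864295, p(128)=4351078600, p(129)=4835271870, p(130)=5371315400, p(131)=5964539504, p(132)=6620830889, p(133)=7346629512, p(134)=8149040695, p(135)=9035836076, p(136)=10015581680, p(137)=11097645016, p(138)=12292341831, p(139)=13610949895.
Final step: p(140) = p(139) + p(138) - p(135) - p(133) + p(128) + p(125) - p(118) - p(114) + p(105) + p(100) - p(89) - p(83) + p(70) + p(63) - p(48) - p(40) + p(23) + p(14)
= 13610949895 + 12292341831 - 9035836076 - 7346629512 + 4351078600 + 3163127352 - 1482074143 - 952050665 + 342325709 + 190569292 - 49995925 - 23338469 + 4087968 + 1505499 - 147273 - 37338 + 1255 + 135
= 15065878135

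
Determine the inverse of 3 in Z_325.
217

gcd(3, 325) = 1, so the inverse exists.
Extended Euclidean algorithm on (325, 3):
325 = 108 × 3 + 1  ⟹  1 = (1)·325 + (-108)·3
So (-108)·3 ≡ 1 (mod 325), i.e. 3^(-1) ≡ -108 ≡ 217 (mod 325).
Check: 3 × 217 = 651 ≡ 1 (mod 325)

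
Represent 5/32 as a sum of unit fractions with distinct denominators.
1/7 + 1/75 + 1/16800

Greedy algorithm:
5/32: ceiling(32/5) = 7, use 1/7
3/224: ceiling(224/3) = 75, use 1/75
1/16800: ceiling(16800/1) = 16800, use 1/16800
Result: 5/32 = 1/7 + 1/75 + 1/16800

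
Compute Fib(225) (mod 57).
34

Matrix identity: Q^n = [[F_(n+1), F_n], [F_n, F_(n-1)]] with Q = [[1,1],[1,0]].
n = 225 = 11100001₂. Square-and-multiply, entries mod 57:
Q^1 = [[1,1],[1,0]]
Q^3 = (Q^1)²·Q = [[3,2],[2,1]]
Q^7 = (Q^3)²·Q = [[21,13],[13,8]]
Q^14 = (Q^7)² = [[40,35],[35,5]]
Q^28 = (Q^14)² = [[32,36],[36,53]]
Q^56 = (Q^28)² = [[40,39],[39,1]]
Q^112 = (Q^56)² = [[43,3],[3,40]]
Q^225 = (Q^112)²·Q = [[55,34],[34,21]]
F_225 mod 57 = Q^225[0][1] = 34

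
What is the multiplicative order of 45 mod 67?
22

67 is prime, so ord(45) divides φ(67) = 66.
Divisors of 66: 1, 2, 3, 6, 11, 22, 33, 66.
Repeated squaring: 45^1 ≡ 45, 45^2 ≡ 15, 45^4 ≡ 24, 45^8 ≡ 40, 45^16 ≡ 59, 45^32 ≡ 64, 45^64 ≡ 9 (mod 67).
Test 45^d mod 67 for each divisor d in increasing order:
45^1 ≡ 45
45^2 ≡ 15
45^3 = 45^2·45^1 ≡ 5
45^6 = 45^4·45^2 ≡ 25
45^11 = 45^8·45^2·45^1 ≡ 66
45^22 = 45^16·45^4·45^2 ≡ 1  ← first divisor giving 1
The order is 22.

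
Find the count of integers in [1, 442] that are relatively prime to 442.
192

442 = 2 × 13 × 17
φ(n) = n × ∏(1 - 1/p) for each prime p dividing n
φ(442) = 442 × (1 - 1/2) × (1 - 1/13) × (1 - 1/17) = 192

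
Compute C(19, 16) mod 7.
3

Using Lucas' theorem:
Write n=19 and k=16 in base 7:
n in base 7: [2, 5]
k in base 7: [2, 2]
C(19,16) mod 7 = ∏ C(n_i, k_i) mod 7
Digit binomials (mod 7): C(2,2) = 1; C(5,2) = 10 ≡ 3
Product: 1 × 3 = 3 ≡ 3 (mod 7)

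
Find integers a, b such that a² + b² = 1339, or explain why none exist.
Not possible

Factorization: 1339 = 13 × 103
By Fermat: n is sum of two squares iff every prime p ≡ 3 (mod 4) appears to even power.
Prime(s) ≡ 3 (mod 4) with odd exponent: [(103, 1)]
Therefore 1339 cannot be expressed as a² + b².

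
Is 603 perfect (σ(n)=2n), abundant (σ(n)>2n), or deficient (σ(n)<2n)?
deficient

Proper divisors of 603: sum = 1 + 3 + 9 + 67 + 201 = 281
Since 281 < 603, 603 is deficient.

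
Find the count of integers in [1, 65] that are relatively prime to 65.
48

65 = 5 × 13
φ(n) = n × ∏(1 - 1/p) for each prime p dividing n
φ(65) = 65 × (1 - 1/5) × (1 - 1/13) = 48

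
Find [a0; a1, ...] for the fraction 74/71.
[1; 23, 1, 2]

Euclidean algorithm steps:
74 = 1 × 71 + 3
71 = 23 × 3 + 2
3 = 1 × 2 + 1
2 = 2 × 1 + 0
Continued fraction: [1; 23, 1, 2]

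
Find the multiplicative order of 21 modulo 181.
180

181 is prime, so ord(21) divides φ(181) = 180.
Divisors of 180: 1, 2, 3, 4, 5, 6, 9, 10, 12, 15, 18, 20, 30, 36, 45, 60, 90, 180.
Repeated squaring: 21^1 ≡ 21, 21^2 ≡ 79, 21^4 ≡ 87, 21^8 ≡ 148, 21^16 ≡ 3, 21^32 ≡ 9, 21^64 ≡ 81, 21^128 ≡ 45 (mod 181).
Test 21^d mod 181 for each divisor d in increasing order:
21^1 ≡ 21
21^2 ≡ 79
21^3 = 21^2·21^1 ≡ 30
21^4 ≡ 87
21^5 = 21^4·21^1 ≡ 17
21^6 = 21^4·21^2 ≡ 176
21^9 = 21^8·21^1 ≡ 31
21^10 = 21^8·21^2 ≡ 108
21^12 = 21^8·21^4 ≡ 25
21^15 = 21^8·21^4·21^2·21^1 ≡ 26
21^18 = 21^16·21^2 ≡ 56
21^20 = 21^16·21^4 ≡ 80
21^30 = 21^16·21^8·21^4·21^2 ≡ 133
21^36 = 21^32·21^4 ≡ 59
21^45 = 21^32·21^8·21^4·21^1 ≡ 19
21^60 = 21^32·21^16·21^8·21^4 ≡ 132
21^90 = 21^64·21^16·21^8·21^2 ≡ 180
21^180 = 21^128·21^32·21^16·21^4 ≡ 1  ← first divisor giving 1
The order is 180.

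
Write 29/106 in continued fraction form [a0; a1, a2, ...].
[0; 3, 1, 1, 1, 9]

Euclidean algorithm steps:
29 = 0 × 106 + 29
106 = 3 × 29 + 19
29 = 1 × 19 + 10
19 = 1 × 10 + 9
10 = 1 × 9 + 1
9 = 9 × 1 + 0
Continued fraction: [0; 3, 1, 1, 1, 9]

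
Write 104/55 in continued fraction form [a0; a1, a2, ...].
[1; 1, 8, 6]

Euclidean algorithm steps:
104 = 1 × 55 + 49
55 = 1 × 49 + 6
49 = 8 × 6 + 1
6 = 6 × 1 + 0
Continued fraction: [1; 1, 8, 6]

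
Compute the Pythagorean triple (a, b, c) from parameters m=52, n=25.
(2079, 2600, 3329)

Euclid's formula: a = m² - n², b = 2mn, c = m² + n²
m = 52, n = 25
a = 52² - 25² = 2704 - 625 = 2079
b = 2 × 52 × 25 = 2600
c = 52² + 25² = 2704 + 625 = 3329
Verification: 2079² + 2600² = 4322241 + 6760000 = 11082241 = 3329² ✓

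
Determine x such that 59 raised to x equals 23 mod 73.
38

Baby-step giant-step with step n = ⌈√73⌉ = 9.
Baby steps 59^j mod 73 (j:value) for j=0..8: 0:1, 1:59, 2:50, 3:30, 4:18, 5:40, 6:24, 7:29, 8:32.
Giant-step multiplier: 59^(-9) ≡ 59^(72-9) = 59^63 ≡ 51 (mod 73).
Giant steps γ_i = 23·51^i mod 73: γ_0=23, γ_1=5, γ_2=36, γ_3=11, γ_4=50 (in table at j=2).
x = i·n + j = 4·9 + 2 = 38.
Check: 59^38 ≡ 23 (mod 73).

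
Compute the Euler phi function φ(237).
156

237 = 3 × 79
φ(n) = n × ∏(1 - 1/p) for each prime p dividing n
φ(237) = 237 × (1 - 1/3) × (1 - 1/79) = 156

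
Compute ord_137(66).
136

137 is prime, so ord(66) divides φ(137) = 136.
Divisors of 136: 1, 2, 4, 8, 17, 34, 68, 136.
Repeated squaring: 66^1 ≡ 66, 66^2 ≡ 109, 66^4 ≡ 99, 66^8 ≡ 74, 66^16 ≡ 133, 66^32 ≡ 16, 66^64 ≡ 119, 66^128 ≡ 50 (mod 137).
Test 66^d mod 137 for each divisor d in increasing order:
66^1 ≡ 66
66^2 ≡ 109
66^4 ≡ 99
66^8 ≡ 74
66^17 = 66^16·66^1 ≡ 10
66^34 = 66^32·66^2 ≡ 100
66^68 = 66^64·66^4 ≡ 136
66^136 = 66^128·66^8 ≡ 1  ← first divisor giving 1
The order is 136.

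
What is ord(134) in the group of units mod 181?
180

181 is prime, so ord(134) divides φ(181) = 180.
Divisors of 180: 1, 2, 3, 4, 5, 6, 9, 10, 12, 15, 18, 20, 30, 36, 45, 60, 90, 180.
Repeated squaring: 134^1 ≡ 134, 134^2 ≡ 37, 134^4 ≡ 102, 134^8 ≡ 87, 134^16 ≡ 148, 134^32 ≡ 3, 134^64 ≡ 9, 134^128 ≡ 81 (mod 181).
Test 134^d mod 181 for each divisor d in increasing order:
134^1 ≡ 134
134^2 ≡ 37
134^3 = 134^2·134^1 ≡ 71
134^4 ≡ 102
134^5 = 134^4·134^1 ≡ 93
134^6 = 134^4·134^2 ≡ 154
134^9 = 134^8·134^1 ≡ 74
134^10 = 134^8·134^2 ≡ 142
134^12 = 134^8·134^4 ≡ 5
134^15 = 134^8·134^4·134^2·134^1 ≡ 174
134^18 = 134^16·134^2 ≡ 46
134^20 = 134^16·134^4 ≡ 73
134^30 = 134^16·134^8·134^4·134^2 ≡ 49
134^36 = 134^32·134^4 ≡ 125
134^45 = 134^32·134^8·134^4·134^1 ≡ 19
134^60 = 134^32·134^16·134^8·134^4 ≡ 48
134^90 = 134^64·134^16·134^8·134^2 ≡ 180
134^180 = 134^128·134^32·134^16·134^4 ≡ 1  ← first divisor giving 1
The order is 180.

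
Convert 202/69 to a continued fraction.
[2; 1, 12, 1, 4]

Euclidean algorithm steps:
202 = 2 × 69 + 64
69 = 1 × 64 + 5
64 = 12 × 5 + 4
5 = 1 × 4 + 1
4 = 4 × 1 + 0
Continued fraction: [2; 1, 12, 1, 4]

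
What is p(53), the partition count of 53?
329931

p(n) counts ways to write n as a sum of positive integers (order ignored).
Euler's pentagonal recurrence: p(k) = p(k-1) + p(k-2) - p(k-5) - p(k-7) + p(k-12) + p(k-15) - ... (offsets j(3j∓1)/2, signs ++--, p(0)=1, p(<0)=0).
DP table for k = 0..52: p(0)=1, p(1)=1, p(2)=2, p(3)=3, p(4)=5, p(5)=7, p(6)=11, p(7)=15, p(8)=22, p(9)=30, p(10)=42, p(11)=56, p(12)=77, p(13)=101, p(14)=135, p(15)=176, p(16)=231, p(17)=297, p(18)=385, p(19)=490, p(20)=627, p(21)=792, p(22)=1002, p(23)=1255, p(24)=1575, p(25)=1958, p(26)=2436, p(27)=3010, p(28)=3718, p(29)=4565, p(30)=5604, p(31)=6842, p(32)=8349, p(33)=10143, p(34)=12310, p(35)=14883, p(36)=17977, p(37)=21637, p(38)=26015, p(39)=31185, p(40)=37338, p(41)=44583, p(42)=53174, p(43)=63261, p(44)=75175, p(45)=89134, p(46)=105558, p(47)=124754, p(48)=147273, p(49)=173525, p(50)=204226, p(51)=239943, p(52)=281589.
Final step: p(53) = p(52) + p(51) - p(48) - p(46) + p(41) + p(38) - p(31) - p(27) + p(18) + p(13) - p(2)
= 281589 + 239943 - 147273 - 105558 + 44583 + 26015 - 6842 - 3010 + 385 + 101 - 2
= 329931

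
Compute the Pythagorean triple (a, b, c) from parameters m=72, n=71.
(143, 10224, 10225)

Euclid's formula: a = m² - n², b = 2mn, c = m² + n²
m = 72, n = 71
a = 72² - 71² = 5184 - 5041 = 143
b = 2 × 72 × 71 = 10224
c = 72² + 71² = 5184 + 5041 = 10225
Verification: 143² + 10224² = 20449 + 104530176 = 104550625 = 10225² ✓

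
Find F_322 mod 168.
127

Matrix identity: Q^n = [[F_(n+1), F_n], [F_n, F_(n-1)]] with Q = [[1,1],[1,0]].
n = 322 = 101000010₂. Square-and-multiply, entries mod 168:
Q^1 = [[1,1],[1,0]]
Q^2 = (Q^1)² = [[2,1],[1,1]]
Q^5 = (Q^2)²·Q = [[8,5],[5,3]]
Q^10 = (Q^5)² = [[89,55],[55,34]]
Q^20 = (Q^10)² = [[26,45],[45,149]]
Q^40 = (Q^20)² = [[13,147],[147,34]]
Q^80 = (Q^40)² = [[106,21],[21,85]]
Q^161 = (Q^80)²·Q = [[64,85],[85,147]]
Q^322 = (Q^161)² = [[65,127],[127,106]]
F_322 mod 168 = Q^322[0][1] = 127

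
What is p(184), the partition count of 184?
980462880430

p(n) counts ways to write n as a sum of positive integers (order ignored).
Euler's pentagonal recurrence: p(k) = p(k-1) + p(k-2) - p(k-5) - p(k-7) + p(k-12) + p(k-15) - ... (offsets j(3j∓1)/2, signs ++--, p(0)=1, p(<0)=0).
DP table for k = 0..183: p(0)=1, p(1)=1, p(2)=2, p(3)=3, p(4)=5, p(5)=7, p(6)=11, p(7)=15, p(8)=22, p(9)=30, p(10)=42, p(11)=56, p(12)=77, p(13)=101, p(14)=135, p(15)=176, p(16)=231, p(17)=297, p(18)=385, p(19)=490, p(20)=627, p(21)=792, p(22)=1002, p(23)=1255, p(24)=1575, p(25)=1958, p(26)=2436, p(27)=3010, p(28)=3718, p(29)=4565, p(30)=5604, p(31)=6842, p(32)=8349, p(33)=10143, p(34)=12310, p(35)=14883, p(36)=17977, p(37)=21637, p(38)=26015, p(39)=31185, p(40)=37338, p(41)=44583, p(42)=53174, p(43)=63261, p(44)=75175, p(45)=89134, p(46)=105558, p(47)=124754, p(48)=147273, p(49)=173525, p(50)=204226, p(51)=239943, p(52)=281589, p(53)=329931, p(54)=386155, p(55)=451276, p(56)=526823, p(57)=614154, p(58)=715220, p(59)=831820, p(60)=966467, p(61)=1121505, p(62)=1300156, p(63)=1505499, p(64)=1741630, p(65)=2012558, p(66)=2323520, p(67)=2679689, p(68)=3087735, p(69)=3554345, p(70)=4087968, p(71)=4697205, p(72)=5392783, p(73)=6185689, p(74)=7089500, p(75)=8118264, p(76)=9289091, p(77)=10619863, p(78)=12132164, p(79)=13848650, p(80)=15796476, p(81)=18004327, p(82)=20506255, p(83)=23338469, p(84)=26543660, p(85)=30167357, p(86)=34262962, p(87)=38887673, p(88)=44108109, p(89)=49995925, p(90)=56634173, p(91)=64112359, p(92)=72533807, p(93)=82010177, p(94)=92669720, p(95)=104651419, p(96)=118114304, p(97)=133230930, p(98)=150198136, p(99)=169229875, p(100)=190569292, p(101)=214481126, p(102)=241265379, p(103)=271248950, p(104)=304801365, p(105)=342325709, p(106)=384276336, p(107)=431149389, p(108)=483502844, p(109)=541946240, p(110)=607163746, p(111)=679903203, p(112)=761002156, p(113)=851376628, p(114)=952050665, p(115)=1064144451, p(116)=1188908248, p(117)=1327710076, p(118)=1482074143, p(119)=1653668665, p(120)=1844349560, p(121)=2056148051, p(122)=2291320912, p(123)=2552338241, p(124)=2841940500, p(125)=3163127352, p(126)=3519222692, p(127)=3913864295, p(128)=4351078600, p(129)=4835271870, p(130)=5371315400, p(131)=5964539504, p(132)=6620830889, p(133)=7346629512, p(134)=8149040695, p(135)=9035836076, p(136)=10015581680, p(137)=11097645016, p(138)=12292341831, p(139)=13610949895, p(140)=15065878135, p(141)=16670689208, p(142)=18440293320, p(143)=20390982757, p(144)=22540654445, p(145)=24908858009, p(146)=27517052599, p(147)=30388671978, p(148)=33549419497, p(149)=37027355200, p(150)=40853235313, p(151)=45060624582, p(152)=49686288421, p(153)=54770336324, p(154)=60356673280, p(155)=66493182097, p(156)=73232243759, p(157)=80630964769, p(158)=88751778802, p(159)=97662728555, p(160)=107438159466, p(161)=118159068427, p(162)=129913904637, p(163)=142798995930, p(164)=156919475295, p(165)=172389800255, p(166)=189334822579, p(167)=207890420102, p(168)=228204732751, p(169)=250438925115, p(170)=274768617130, p(171)=301384802048, p(172)=330495499613, p(173)=362326859895, p(174)=397125074750, p(175)=435157697830, p(176)=476715857290, p(177)=522115831195, p(178)=571701605655, p(179)=625846753120, p(180)=684957390936, p(181)=749474411781, p(182)=819876908323, p(183)=896684817527.
Final step: p(184) = p(183) + p(182) - p(179) - p(177) + p(172) + p(169) - p(162) - p(158) + p(149) + p(144) - p(133) - p(127) + p(114) + p(107) - p(92) - p(84) + p(67) + p(58) - p(39) - p(29) + p(8)
= 896684817527 + 819876908323 - 625846753120 - 522115831195 + 330495499613 + 250438925115 - 129913904637 - 88751778802 + 37027355200 + 22540654445 - 7346629512 - 3913864295 + 952050665 + 431149389 - 72533807 - 26543660 + 2679689 + 715220 - 31185 - 4565 + 22
= 980462880430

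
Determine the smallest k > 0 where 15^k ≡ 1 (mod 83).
82

83 is prime, so ord(15) divides φ(83) = 82.
Divisors of 82: 1, 2, 41, 82.
Repeated squaring: 15^1 ≡ 15, 15^2 ≡ 59, 15^4 ≡ 78, 15^8 ≡ 25, 15^16 ≡ 44, 15^32 ≡ 27, 15^64 ≡ 65 (mod 83).
Test 15^d mod 83 for each divisor d in increasing order:
15^1 ≡ 15
15^2 ≡ 59
15^41 = 15^32·15^8·15^1 ≡ 82
15^82 = 15^64·15^16·15^2 ≡ 1  ← first divisor giving 1
The order is 82.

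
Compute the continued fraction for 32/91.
[0; 2, 1, 5, 2, 2]

Euclidean algorithm steps:
32 = 0 × 91 + 32
91 = 2 × 32 + 27
32 = 1 × 27 + 5
27 = 5 × 5 + 2
5 = 2 × 2 + 1
2 = 2 × 1 + 0
Continued fraction: [0; 2, 1, 5, 2, 2]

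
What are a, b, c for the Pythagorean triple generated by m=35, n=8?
(1161, 560, 1289)

Euclid's formula: a = m² - n², b = 2mn, c = m² + n²
m = 35, n = 8
a = 35² - 8² = 1225 - 64 = 1161
b = 2 × 35 × 8 = 560
c = 35² + 8² = 1225 + 64 = 1289
Verification: 1161² + 560² = 1347921 + 313600 = 1661521 = 1289² ✓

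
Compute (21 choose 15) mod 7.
0

Using Lucas' theorem:
Write n=21 and k=15 in base 7:
n in base 7: [3, 0]
k in base 7: [2, 1]
C(21,15) mod 7 = ∏ C(n_i, k_i) mod 7
Digit binomials (mod 7): C(3,2) = 3; C(0,1) = 0 (k_i > n_i)
Product: 3 × 0 = 0 ≡ 0 (mod 7)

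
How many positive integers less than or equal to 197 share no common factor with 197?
196

197 = 197
φ(n) = n × ∏(1 - 1/p) for each prime p dividing n
φ(197) = 197 × (1 - 1/197) = 196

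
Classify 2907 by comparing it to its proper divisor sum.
deficient

Proper divisors of 2907: sum = 1 + 3 + 9 + 17 + 19 + 51 + 57 + 153 + 171 + 323 + 969 = 1773
Since 1773 < 2907, 2907 is deficient.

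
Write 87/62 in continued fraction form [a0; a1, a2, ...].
[1; 2, 2, 12]

Euclidean algorithm steps:
87 = 1 × 62 + 25
62 = 2 × 25 + 12
25 = 2 × 12 + 1
12 = 12 × 1 + 0
Continued fraction: [1; 2, 2, 12]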